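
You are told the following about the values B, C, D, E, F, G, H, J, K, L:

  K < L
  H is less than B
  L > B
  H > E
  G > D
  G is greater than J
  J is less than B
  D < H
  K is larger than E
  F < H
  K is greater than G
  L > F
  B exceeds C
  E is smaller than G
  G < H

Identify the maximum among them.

C is not greatest since C < B; D is not greatest since D < G; E is not greatest since E < G; J is not greatest since J < B; G is not greatest since G < H; F is not greatest since F < H; H is not greatest since H < B; K is not greatest since K < L; B is not greatest since B < L.
Only L has nothing above it, so L is the maximum.

L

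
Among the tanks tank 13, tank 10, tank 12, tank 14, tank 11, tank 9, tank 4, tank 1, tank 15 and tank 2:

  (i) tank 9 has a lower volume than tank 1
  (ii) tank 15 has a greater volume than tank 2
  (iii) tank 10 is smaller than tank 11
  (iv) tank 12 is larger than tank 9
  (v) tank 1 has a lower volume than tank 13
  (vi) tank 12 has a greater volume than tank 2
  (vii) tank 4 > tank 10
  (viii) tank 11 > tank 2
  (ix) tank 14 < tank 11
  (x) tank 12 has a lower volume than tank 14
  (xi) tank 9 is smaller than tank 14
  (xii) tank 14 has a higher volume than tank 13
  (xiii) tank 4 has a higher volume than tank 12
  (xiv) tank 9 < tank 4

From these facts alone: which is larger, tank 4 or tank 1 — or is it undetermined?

Following every chain through tank 1: above tank 1 we get tank 13, tank 14, tank 11; below tank 1 we get tank 9.
tank 4 is not reached, and no chain runs the other way from tank 4 to tank 1.
So the given relations leave the order of tank 1 and tank 4 undetermined.

undetermined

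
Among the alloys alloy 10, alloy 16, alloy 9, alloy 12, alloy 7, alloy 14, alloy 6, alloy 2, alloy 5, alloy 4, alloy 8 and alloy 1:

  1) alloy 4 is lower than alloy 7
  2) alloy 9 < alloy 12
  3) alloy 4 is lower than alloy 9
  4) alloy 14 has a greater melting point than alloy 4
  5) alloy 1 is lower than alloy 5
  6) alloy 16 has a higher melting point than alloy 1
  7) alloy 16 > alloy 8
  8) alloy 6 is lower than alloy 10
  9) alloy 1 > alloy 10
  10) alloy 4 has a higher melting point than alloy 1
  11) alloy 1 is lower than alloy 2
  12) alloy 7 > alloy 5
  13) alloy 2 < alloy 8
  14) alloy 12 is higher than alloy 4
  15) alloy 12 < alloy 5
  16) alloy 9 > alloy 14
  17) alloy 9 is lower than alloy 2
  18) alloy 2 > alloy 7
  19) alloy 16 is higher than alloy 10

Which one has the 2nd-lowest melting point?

alloy 10

Chaining the given pairs: alloy 6 < alloy 10 < alloy 1 < alloy 4 < alloy 14 < alloy 9 < alloy 12 < alloy 5 < alloy 7 < alloy 2 < alloy 8 < alloy 16.
The 2nd smallest is alloy 10.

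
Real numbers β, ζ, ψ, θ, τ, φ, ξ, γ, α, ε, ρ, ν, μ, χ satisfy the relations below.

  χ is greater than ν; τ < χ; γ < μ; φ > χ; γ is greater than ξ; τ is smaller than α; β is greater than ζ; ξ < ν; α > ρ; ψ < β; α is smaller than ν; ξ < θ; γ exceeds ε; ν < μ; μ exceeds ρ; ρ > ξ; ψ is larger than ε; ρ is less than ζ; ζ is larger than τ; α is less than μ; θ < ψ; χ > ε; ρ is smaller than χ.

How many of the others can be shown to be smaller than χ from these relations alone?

6

From χ the given relations immediately reach ε, ρ, τ, ν.
From those, ξ, α — 6 in total.
No other element is forced below χ by the given relations, so the count is 6.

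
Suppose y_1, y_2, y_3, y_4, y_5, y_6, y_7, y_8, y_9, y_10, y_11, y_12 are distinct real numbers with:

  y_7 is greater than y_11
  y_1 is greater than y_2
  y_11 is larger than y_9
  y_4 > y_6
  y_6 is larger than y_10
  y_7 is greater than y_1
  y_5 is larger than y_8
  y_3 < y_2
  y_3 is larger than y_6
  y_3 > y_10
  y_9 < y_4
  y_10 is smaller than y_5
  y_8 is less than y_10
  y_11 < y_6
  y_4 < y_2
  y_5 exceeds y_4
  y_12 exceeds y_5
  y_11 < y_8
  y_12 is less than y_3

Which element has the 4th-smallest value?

y_10

Piecing the relations together gives one ordering: y_9 < y_11 < y_8 < y_10 < y_6 < y_4 < y_5 < y_12 < y_3 < y_2 < y_1 < y_7.
The 4th smallest is y_10.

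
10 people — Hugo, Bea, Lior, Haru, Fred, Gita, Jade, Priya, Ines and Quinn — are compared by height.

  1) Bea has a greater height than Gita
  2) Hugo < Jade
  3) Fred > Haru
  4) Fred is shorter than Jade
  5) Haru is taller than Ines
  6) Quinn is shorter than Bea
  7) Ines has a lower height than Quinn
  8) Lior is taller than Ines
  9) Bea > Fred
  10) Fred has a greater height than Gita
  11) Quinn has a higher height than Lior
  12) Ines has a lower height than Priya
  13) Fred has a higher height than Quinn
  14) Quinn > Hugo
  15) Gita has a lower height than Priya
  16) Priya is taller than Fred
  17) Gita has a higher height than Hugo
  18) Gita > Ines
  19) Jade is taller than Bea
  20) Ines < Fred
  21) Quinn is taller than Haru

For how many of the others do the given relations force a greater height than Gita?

4

From Gita the given relations immediately reach Fred, Bea, Priya.
From those, Jade — 4 in total.
Nothing else is reachable above Gita; 4 in all.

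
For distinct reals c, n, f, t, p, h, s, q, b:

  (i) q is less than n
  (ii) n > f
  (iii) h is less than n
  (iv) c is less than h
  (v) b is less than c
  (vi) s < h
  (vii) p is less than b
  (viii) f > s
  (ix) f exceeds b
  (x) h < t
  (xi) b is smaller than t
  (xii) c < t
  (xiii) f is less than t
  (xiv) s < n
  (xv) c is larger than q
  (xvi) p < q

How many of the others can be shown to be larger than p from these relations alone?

7

Directly above p: b, q.
One step further: c, f, n, t (6 so far).
One step further: h (7 so far).
Nothing else is reachable above p; 7 in all.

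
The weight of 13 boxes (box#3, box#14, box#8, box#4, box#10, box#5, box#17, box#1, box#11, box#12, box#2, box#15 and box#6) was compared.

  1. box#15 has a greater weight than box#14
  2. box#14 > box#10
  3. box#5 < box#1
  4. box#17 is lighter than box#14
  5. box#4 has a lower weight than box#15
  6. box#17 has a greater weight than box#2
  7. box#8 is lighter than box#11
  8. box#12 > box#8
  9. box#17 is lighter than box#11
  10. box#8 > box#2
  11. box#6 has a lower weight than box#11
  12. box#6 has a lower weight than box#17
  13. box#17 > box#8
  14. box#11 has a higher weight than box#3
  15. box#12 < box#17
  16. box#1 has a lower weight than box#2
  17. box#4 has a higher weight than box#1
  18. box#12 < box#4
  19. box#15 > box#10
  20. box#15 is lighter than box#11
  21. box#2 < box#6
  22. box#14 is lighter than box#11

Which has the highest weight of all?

box#11

box#10 is not greatest since box#10 < box#15; box#5 is not greatest since box#5 < box#1; box#3 is not greatest since box#3 < box#11; box#1 is not greatest since box#1 < box#2; box#2 is not greatest since box#2 < box#8; box#6 is not greatest since box#6 < box#11; box#8 is not greatest since box#8 < box#11; box#12 is not greatest since box#12 < box#4; box#17 is not greatest since box#17 < box#14; box#14 is not greatest since box#14 < box#15; box#4 is not greatest since box#4 < box#15; box#15 is not greatest since box#15 < box#11.
Only box#11 has nothing above it, so box#11 is the highest weight.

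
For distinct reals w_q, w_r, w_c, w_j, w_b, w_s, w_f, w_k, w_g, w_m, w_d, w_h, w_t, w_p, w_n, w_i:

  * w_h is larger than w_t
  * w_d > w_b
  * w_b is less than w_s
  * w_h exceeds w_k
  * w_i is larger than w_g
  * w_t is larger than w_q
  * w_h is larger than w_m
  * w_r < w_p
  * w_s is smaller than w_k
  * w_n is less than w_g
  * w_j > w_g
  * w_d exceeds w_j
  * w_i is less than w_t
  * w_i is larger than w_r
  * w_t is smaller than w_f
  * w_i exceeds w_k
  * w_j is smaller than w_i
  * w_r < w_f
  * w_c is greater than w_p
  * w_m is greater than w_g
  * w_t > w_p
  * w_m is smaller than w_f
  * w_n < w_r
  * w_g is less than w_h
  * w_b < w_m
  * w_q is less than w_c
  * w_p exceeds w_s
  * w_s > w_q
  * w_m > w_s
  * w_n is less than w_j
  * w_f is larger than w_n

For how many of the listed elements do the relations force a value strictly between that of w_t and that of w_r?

The relations place w_r below w_t. An element lies strictly between them when it is forced above w_r and also forced below w_t.
Above w_r: {w_p, w_c, w_i, w_h, w_f}. Below w_t: {w_n, w_g, w_q, w_j, w_b, w_s, w_p, w_k, w_i}.
Intersection: {w_p, w_i} — 2.

2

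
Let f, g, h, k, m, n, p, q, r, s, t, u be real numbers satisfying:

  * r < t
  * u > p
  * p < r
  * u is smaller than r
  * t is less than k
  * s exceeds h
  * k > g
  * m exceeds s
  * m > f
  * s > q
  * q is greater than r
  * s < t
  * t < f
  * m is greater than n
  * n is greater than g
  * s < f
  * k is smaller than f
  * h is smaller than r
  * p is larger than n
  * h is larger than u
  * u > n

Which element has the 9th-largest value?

Chaining the given pairs: g < n < p < u < h < r < q < s < t < k < f < m.
The 9th largest is u.

u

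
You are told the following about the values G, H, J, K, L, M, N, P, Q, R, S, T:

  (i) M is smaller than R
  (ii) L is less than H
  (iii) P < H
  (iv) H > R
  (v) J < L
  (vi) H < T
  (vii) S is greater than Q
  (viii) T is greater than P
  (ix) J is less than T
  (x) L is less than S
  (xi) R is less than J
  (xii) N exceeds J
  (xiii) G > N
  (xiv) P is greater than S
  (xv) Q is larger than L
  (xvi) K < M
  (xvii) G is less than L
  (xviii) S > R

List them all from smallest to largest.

K < M < R < J < N < G < L < Q < S < P < H < T

The consecutive links are each given: K < M; M < R; R < J; J < N; N < G; G < L; L < Q; Q < S; S < P; P < H; H < T.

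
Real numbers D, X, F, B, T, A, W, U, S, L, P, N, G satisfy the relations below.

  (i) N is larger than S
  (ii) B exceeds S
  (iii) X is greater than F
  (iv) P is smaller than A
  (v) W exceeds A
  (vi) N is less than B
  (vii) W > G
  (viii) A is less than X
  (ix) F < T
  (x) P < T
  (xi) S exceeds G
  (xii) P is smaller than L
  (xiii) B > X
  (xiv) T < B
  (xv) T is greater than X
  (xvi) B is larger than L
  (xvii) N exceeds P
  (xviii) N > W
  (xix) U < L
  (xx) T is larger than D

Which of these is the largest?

B

Chaining downward from B: directly below it, S, X, N, T, L; then P, A, G, F, W, D, U.
That covers every other element, and nothing is given above B, so B is the largest.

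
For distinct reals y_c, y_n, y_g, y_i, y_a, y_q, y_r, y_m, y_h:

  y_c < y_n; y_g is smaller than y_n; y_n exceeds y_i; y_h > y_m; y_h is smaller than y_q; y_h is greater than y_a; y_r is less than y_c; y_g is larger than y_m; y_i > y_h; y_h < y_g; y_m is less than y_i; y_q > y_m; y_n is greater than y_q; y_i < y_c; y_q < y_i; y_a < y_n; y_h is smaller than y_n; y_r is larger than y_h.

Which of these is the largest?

Chaining downward from y_n: directly below it, y_a, y_h, y_q, y_i, y_g, y_c; then y_m, y_r.
That covers every other element, and nothing is given above y_n, so y_n is the largest.

y_n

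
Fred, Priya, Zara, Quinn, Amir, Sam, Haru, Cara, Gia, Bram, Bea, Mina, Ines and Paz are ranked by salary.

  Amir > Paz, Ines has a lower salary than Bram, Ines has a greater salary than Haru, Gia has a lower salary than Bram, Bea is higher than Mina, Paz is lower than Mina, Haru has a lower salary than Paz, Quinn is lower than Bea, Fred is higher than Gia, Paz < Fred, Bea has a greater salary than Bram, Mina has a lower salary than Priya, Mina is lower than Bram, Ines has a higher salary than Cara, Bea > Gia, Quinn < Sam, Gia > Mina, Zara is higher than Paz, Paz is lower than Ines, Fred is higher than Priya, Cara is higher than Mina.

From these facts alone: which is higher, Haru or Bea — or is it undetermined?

Following the relations from Haru: Haru < Paz < Mina < Cara < Ines < Bram < Bea.
So Bea is higher.

Bea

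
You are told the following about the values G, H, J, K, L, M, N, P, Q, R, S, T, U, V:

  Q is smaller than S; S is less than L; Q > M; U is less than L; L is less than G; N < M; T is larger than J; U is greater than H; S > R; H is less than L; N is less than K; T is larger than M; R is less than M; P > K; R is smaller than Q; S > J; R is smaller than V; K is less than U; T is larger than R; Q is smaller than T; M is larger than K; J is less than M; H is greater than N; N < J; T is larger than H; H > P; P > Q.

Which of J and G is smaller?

J

The relevant relations are J < M; M < Q; Q < P; P < H; H < U; U < L; L < G.
Together: J < M < Q < P < H < U < L < G.
So J < G; J is the smaller of the two.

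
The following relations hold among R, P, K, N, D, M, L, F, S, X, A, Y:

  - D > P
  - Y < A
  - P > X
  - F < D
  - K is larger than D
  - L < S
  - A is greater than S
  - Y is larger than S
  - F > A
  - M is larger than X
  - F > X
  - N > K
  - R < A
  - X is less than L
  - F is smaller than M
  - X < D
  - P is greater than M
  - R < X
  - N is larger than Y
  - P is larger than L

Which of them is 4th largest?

P

The consecutive relations fix a unique order: R < X < L < S < Y < A < F < M < P < D < K < N.
Counting 4 from the largest end gives P.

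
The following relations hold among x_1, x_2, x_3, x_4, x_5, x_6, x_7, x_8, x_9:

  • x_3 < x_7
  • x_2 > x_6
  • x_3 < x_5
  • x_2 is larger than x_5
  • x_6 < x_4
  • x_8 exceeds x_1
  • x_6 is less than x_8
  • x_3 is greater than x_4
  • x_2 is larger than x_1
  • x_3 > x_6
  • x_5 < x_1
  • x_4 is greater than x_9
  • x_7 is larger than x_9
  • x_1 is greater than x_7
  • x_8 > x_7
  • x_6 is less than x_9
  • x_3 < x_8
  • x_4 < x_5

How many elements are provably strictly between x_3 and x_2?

3

The relations place x_3 below x_2. An element lies strictly between them when it is forced above x_3 and also forced below x_2.
Above x_3: {x_7, x_5, x_1, x_8}. Below x_2: {x_6, x_9, x_4, x_7, x_5, x_1}.
Intersection: {x_7, x_5, x_1} — 3.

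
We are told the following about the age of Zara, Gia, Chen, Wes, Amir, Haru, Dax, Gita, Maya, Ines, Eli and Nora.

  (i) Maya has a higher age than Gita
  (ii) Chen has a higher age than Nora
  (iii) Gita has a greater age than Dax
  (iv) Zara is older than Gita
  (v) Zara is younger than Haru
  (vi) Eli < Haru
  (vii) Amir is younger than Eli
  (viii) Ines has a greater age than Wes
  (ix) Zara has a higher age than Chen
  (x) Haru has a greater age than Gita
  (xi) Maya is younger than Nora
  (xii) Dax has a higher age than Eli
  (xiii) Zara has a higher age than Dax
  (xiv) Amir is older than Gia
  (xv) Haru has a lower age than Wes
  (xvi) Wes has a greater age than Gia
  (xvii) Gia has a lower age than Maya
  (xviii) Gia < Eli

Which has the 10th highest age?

Eli

Chaining the given pairs: Gia < Amir < Eli < Dax < Gita < Maya < Nora < Chen < Zara < Haru < Wes < Ines.
Counting 10 from the largest end gives Eli.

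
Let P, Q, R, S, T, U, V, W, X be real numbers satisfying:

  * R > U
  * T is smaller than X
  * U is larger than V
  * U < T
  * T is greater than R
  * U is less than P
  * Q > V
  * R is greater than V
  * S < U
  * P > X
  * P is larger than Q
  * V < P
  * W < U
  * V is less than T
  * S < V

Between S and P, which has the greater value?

The relevant relations are S < V; V < U; U < R; R < T; T < X; X < P.
Chaining these gives S < V < U < R < T < X < P.
So S < P; P is the larger of the two.

P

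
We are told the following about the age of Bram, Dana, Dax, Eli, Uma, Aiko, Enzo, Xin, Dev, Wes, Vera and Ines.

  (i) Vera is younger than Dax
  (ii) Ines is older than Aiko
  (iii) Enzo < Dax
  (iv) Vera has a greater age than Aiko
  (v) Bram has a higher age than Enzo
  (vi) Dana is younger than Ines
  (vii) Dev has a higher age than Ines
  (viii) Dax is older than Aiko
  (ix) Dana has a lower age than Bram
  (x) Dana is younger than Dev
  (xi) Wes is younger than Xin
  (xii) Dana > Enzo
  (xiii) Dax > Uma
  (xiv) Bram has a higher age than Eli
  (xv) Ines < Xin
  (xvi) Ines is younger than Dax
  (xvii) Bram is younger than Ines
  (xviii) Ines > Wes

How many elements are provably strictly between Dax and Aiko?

Chaining upward from Aiko reaches: Vera, Ines, Dev, Xin.
Chaining downward from Dax reaches: Enzo, Dana, Eli, Bram, Vera, Wes, Ines, Uma.
Strictly between Aiko and Dax are those in both lists: Vera, Ines — 2 elements.

2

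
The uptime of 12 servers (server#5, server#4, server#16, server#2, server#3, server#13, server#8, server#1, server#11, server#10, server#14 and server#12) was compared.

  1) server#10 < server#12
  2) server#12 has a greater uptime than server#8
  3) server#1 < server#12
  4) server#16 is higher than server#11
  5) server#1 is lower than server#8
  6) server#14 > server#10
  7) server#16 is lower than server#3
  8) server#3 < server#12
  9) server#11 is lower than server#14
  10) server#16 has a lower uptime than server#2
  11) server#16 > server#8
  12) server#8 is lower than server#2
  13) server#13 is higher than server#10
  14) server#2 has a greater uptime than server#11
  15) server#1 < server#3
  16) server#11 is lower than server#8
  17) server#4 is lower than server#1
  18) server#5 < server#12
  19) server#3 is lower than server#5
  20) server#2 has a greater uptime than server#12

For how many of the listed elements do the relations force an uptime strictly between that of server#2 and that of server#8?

4

The relations place server#8 below server#2. An element lies strictly between them when it is forced above server#8 and also forced below server#2.
Above server#8: {server#16, server#3, server#5, server#12}. Below server#2: {server#10, server#11, server#4, server#1, server#16, server#3, server#5, server#12}.
Intersection: {server#16, server#3, server#5, server#12} — 4.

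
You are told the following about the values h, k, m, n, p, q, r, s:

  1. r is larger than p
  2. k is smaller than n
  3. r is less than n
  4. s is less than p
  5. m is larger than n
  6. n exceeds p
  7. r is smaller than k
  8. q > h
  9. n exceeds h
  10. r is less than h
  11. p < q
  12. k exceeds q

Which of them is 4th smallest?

h

Chaining the given pairs: s < p < r < h < q < k < n < m.
The 4th smallest is h.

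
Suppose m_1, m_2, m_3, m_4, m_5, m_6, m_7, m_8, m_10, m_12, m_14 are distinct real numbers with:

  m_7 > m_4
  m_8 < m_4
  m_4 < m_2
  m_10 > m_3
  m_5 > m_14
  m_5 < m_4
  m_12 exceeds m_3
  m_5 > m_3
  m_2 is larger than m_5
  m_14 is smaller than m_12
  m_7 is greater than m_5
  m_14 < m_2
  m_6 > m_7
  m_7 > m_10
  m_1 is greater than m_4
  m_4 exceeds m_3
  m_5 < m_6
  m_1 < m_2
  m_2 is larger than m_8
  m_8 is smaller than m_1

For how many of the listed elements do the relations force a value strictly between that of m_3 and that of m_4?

1

The relations place m_3 below m_4. An element lies strictly between them when it is forced above m_3 and also forced below m_4.
Above m_3: {m_12, m_5, m_10, m_1, m_2, m_7, m_6}. Below m_4: {m_14, m_5, m_8}.
Intersection: {m_5} — 1.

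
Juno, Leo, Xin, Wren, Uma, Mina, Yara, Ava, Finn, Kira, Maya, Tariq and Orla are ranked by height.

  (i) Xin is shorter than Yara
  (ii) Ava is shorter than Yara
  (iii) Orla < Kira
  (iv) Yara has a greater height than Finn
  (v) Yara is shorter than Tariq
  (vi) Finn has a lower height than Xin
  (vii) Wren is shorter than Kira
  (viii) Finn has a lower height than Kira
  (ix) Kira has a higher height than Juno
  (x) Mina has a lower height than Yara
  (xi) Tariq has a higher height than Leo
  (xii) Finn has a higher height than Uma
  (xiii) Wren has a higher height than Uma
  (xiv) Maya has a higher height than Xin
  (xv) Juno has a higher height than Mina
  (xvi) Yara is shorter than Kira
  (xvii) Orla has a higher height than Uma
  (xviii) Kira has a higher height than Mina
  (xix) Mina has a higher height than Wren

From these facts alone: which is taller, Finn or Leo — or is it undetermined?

undetermined

Following every chain through Finn: above Finn we get Xin, Maya, Yara, Tariq, Kira; below Finn we get Uma.
Leo is not reached, and no chain runs the other way from Leo to Finn.
So the given relations leave the order of Finn and Leo undetermined.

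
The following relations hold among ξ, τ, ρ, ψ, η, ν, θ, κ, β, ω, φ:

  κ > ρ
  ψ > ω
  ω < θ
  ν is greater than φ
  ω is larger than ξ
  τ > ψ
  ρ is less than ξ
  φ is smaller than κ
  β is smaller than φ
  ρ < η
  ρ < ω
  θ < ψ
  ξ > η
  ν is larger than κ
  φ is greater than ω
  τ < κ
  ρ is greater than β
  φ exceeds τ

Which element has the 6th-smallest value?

The consecutive relations fix a unique order: β < ρ < η < ξ < ω < θ < ψ < τ < φ < κ < ν.
The 6th smallest is θ.

θ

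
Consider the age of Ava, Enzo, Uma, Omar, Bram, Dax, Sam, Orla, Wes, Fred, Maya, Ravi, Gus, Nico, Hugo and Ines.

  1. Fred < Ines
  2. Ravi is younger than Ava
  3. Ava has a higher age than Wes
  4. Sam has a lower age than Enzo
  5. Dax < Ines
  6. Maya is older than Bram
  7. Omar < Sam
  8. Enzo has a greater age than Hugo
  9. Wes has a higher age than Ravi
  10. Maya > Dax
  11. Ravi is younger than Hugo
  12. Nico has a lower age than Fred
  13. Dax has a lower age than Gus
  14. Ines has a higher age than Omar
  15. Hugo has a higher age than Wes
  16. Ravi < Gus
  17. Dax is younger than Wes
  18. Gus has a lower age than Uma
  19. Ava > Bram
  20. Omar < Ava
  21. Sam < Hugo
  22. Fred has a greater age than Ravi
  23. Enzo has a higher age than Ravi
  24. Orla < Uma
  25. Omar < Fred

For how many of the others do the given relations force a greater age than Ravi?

8

From Ravi the given relations immediately reach Fred, Wes, Gus, Hugo, Enzo, Ava.
From those, Ines, Uma — 8 in total.
Nothing else is reachable above Ravi; 8 in all.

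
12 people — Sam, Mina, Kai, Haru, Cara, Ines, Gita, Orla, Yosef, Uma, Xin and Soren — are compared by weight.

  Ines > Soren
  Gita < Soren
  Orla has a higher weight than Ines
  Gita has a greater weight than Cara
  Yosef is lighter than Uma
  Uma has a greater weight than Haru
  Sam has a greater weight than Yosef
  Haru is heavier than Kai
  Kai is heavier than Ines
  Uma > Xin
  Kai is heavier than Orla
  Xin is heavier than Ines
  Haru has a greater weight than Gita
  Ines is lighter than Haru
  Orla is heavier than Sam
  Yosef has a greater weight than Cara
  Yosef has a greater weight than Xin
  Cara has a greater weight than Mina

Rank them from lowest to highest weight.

Each adjacent pair is fixed by a given relation: Mina < Cara; Cara < Gita; Gita < Soren; Soren < Ines; Ines < Xin; Xin < Yosef; Yosef < Sam; Sam < Orla; Orla < Kai; Kai < Haru; Haru < Uma. Chaining them end to end gives the full order.

Mina < Cara < Gita < Soren < Ines < Xin < Yosef < Sam < Orla < Kai < Haru < Uma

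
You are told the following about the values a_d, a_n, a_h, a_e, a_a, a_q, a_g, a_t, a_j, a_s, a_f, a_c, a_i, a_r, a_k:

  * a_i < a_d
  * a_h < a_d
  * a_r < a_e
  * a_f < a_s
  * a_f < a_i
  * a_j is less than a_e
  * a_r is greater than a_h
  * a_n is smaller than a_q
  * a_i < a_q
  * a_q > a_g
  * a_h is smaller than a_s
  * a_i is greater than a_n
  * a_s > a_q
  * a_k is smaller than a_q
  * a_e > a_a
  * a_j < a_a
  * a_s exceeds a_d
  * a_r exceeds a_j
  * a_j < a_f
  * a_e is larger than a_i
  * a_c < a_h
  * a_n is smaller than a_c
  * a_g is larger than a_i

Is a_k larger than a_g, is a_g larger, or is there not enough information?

Following every chain through a_k: above a_k we get a_q, a_s.
a_g is not reached, and no chain runs the other way from a_g to a_k.
So the given relations leave the order of a_k and a_g undetermined.

undetermined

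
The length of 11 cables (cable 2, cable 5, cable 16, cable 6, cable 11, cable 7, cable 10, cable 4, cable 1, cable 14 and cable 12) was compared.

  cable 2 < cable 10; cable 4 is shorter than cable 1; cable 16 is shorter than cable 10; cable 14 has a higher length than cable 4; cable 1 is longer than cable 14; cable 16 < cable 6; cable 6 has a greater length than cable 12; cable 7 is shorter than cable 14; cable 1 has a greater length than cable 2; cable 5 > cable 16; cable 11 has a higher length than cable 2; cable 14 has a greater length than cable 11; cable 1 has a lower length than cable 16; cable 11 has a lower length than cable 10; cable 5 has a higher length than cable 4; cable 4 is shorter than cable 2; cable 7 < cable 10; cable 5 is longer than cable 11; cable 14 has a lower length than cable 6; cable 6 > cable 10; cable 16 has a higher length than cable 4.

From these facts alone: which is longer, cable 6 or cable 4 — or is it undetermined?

cable 6

cable 4 < cable 2 and cable 2 < cable 11 give cable 4 < cable 11.
With cable 11 < cable 14: cable 4 < cable 2 < cable 11 < cable 14.
With cable 14 < cable 1: cable 4 < cable 2 < cable 11 < cable 14 < cable 1.
Then cable 1 < cable 16 extends the chain to cable 16.
With cable 16 < cable 10: cable 4 < cable 2 < cable 11 < cable 14 < cable 1 < cable 16 < cable 10.
With cable 10 < cable 6: cable 4 < cable 2 < cable 11 < cable 14 < cable 1 < cable 16 < cable 10 < cable 6.
So cable 6 is longer.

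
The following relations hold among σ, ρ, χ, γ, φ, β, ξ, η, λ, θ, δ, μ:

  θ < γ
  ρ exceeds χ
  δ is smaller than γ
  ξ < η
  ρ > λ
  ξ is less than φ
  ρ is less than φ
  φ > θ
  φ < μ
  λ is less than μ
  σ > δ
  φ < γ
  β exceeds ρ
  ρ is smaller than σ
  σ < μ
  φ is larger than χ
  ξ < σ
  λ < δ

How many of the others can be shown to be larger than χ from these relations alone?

6

Directly above χ: ρ, φ.
One step further: σ, γ, μ, β (6 so far).
No other element is forced above χ by the given relations, so the count is 6.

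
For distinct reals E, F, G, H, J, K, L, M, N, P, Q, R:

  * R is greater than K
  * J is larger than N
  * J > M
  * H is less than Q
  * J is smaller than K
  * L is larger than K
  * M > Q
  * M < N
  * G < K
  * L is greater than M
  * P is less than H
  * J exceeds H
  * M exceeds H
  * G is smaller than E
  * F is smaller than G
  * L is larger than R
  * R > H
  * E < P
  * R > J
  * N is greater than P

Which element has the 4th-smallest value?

Chaining the given pairs: F < G < E < P < H < Q < M < N < J < K < R < L.
The 4th smallest is P.

P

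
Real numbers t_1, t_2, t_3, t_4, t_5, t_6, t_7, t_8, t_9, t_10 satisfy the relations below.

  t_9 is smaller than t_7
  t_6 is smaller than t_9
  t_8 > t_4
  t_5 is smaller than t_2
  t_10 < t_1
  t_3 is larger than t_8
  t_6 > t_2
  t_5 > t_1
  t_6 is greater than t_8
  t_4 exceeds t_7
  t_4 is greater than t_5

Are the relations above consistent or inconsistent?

We have t_8 < t_6 stated directly, yet also t_6 < t_9 < t_7 < t_4 < t_8 by chaining the others — so t_6 < t_8. Contradiction.

inconsistent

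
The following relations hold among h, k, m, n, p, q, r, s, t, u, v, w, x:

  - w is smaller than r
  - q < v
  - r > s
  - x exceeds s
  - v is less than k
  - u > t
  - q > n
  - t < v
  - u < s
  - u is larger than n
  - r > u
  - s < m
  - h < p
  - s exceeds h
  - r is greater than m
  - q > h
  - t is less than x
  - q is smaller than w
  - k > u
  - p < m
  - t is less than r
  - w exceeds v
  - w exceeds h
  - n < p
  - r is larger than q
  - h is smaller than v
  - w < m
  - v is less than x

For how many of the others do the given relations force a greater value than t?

Directly above t: u, v, r, x.
One step further: s, w, k (7 so far).
One step further: m (8 so far).
No other element is forced above t by the given relations, so the count is 8.

8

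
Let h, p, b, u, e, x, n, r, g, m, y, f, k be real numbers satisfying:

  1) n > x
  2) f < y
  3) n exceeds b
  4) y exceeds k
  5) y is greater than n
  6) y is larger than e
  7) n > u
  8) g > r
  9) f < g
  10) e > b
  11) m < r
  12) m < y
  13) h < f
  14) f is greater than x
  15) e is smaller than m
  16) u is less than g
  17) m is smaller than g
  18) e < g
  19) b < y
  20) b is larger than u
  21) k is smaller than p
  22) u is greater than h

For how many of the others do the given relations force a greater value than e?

Directly above e: m, y, g.
One step further: r (4 so far).
Nothing else is reachable above e; 4 in all.

4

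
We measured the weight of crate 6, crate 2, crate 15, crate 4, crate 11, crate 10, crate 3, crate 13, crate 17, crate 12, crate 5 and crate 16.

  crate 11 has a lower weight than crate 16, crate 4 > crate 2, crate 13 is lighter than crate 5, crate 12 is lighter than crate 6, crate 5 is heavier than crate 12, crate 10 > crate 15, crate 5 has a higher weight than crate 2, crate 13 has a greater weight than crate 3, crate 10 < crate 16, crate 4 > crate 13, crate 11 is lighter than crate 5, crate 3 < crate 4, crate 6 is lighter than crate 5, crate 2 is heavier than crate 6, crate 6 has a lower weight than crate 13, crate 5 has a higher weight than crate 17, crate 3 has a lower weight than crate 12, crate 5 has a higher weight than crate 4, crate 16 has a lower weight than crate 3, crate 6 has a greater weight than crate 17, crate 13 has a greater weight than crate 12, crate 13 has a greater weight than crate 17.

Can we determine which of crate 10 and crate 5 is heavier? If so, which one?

crate 10 < crate 16 and crate 16 < crate 3 give crate 10 < crate 3.
Then crate 3 < crate 12 extends the chain to crate 12.
Then crate 12 < crate 6 extends the chain to crate 6.
With crate 6 < crate 2: crate 10 < crate 16 < crate 3 < crate 12 < crate 6 < crate 2.
Then crate 2 < crate 4 extends the chain to crate 4.
With crate 4 < crate 5: crate 10 < crate 16 < crate 3 < crate 12 < crate 6 < crate 2 < crate 4 < crate 5.
So crate 5 is heavier.

crate 5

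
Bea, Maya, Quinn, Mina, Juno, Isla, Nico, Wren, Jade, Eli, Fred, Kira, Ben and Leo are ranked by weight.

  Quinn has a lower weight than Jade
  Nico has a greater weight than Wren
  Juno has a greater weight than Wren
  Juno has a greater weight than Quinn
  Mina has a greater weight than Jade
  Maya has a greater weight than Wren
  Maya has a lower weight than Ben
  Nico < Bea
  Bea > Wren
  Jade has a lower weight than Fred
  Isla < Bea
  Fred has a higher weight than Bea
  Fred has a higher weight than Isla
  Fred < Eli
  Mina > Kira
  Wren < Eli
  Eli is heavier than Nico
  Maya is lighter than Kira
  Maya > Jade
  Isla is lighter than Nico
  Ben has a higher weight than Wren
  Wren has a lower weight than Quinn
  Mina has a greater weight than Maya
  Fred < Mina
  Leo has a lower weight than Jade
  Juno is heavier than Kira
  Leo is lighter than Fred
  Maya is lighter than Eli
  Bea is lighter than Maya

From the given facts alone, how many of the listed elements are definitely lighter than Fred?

From Fred the given relations immediately reach Isla, Leo, Bea, Jade.
From those, Wren, Quinn, Nico — 7 in total.
Nothing else is reachable below Fred; 7 in all.

7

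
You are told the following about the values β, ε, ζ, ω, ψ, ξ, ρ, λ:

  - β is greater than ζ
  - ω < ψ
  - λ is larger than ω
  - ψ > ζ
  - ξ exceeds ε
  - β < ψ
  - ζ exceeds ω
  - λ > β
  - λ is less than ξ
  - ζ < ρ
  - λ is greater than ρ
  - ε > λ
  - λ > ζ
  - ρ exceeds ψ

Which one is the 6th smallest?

Piecing the relations together gives one ordering: ω < ζ < β < ψ < ρ < λ < ε < ξ.
Counting 6 from the smallest end gives λ.

λ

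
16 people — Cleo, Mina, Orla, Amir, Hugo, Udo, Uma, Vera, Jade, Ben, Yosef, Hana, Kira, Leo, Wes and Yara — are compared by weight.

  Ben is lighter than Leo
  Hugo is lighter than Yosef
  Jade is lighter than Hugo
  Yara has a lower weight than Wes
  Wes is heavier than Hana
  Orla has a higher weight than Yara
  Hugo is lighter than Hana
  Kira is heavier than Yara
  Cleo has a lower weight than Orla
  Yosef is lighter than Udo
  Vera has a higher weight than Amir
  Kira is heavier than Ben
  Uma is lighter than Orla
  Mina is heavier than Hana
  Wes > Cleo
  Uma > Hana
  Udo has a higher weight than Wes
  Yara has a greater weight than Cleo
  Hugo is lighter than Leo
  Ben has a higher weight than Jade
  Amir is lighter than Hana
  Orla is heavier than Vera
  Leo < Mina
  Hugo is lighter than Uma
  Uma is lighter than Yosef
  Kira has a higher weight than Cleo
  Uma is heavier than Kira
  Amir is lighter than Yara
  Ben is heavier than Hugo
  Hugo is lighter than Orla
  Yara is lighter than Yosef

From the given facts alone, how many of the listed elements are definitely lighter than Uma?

8

From Uma the given relations immediately reach Hugo, Hana, Kira.
From those, Jade, Amir, Cleo, Ben, Yara — 8 in total.
Nothing else is reachable below Uma; 8 in all.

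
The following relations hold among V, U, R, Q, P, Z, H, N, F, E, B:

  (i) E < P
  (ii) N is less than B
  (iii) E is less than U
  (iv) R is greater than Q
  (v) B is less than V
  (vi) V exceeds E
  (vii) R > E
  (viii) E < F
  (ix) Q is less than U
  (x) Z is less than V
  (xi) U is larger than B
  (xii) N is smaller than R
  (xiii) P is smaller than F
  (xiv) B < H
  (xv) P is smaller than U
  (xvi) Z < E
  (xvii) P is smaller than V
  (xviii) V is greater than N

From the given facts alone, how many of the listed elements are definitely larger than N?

The elements the relations force above N are B, H, R, V, U — no chain reaches any other.
That is 5.

5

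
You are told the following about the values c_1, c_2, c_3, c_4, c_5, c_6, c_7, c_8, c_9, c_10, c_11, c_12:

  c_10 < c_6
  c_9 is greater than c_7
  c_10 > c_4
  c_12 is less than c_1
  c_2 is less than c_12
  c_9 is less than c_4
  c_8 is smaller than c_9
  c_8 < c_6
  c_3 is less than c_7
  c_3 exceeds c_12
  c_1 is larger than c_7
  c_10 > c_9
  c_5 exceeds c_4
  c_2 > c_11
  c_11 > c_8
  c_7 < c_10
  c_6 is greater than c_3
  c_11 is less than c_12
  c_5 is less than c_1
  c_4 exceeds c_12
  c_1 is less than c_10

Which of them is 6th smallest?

The consecutive relations fix a unique order: c_8 < c_11 < c_2 < c_12 < c_3 < c_7 < c_9 < c_4 < c_5 < c_1 < c_10 < c_6.
The 6th smallest is c_7.

c_7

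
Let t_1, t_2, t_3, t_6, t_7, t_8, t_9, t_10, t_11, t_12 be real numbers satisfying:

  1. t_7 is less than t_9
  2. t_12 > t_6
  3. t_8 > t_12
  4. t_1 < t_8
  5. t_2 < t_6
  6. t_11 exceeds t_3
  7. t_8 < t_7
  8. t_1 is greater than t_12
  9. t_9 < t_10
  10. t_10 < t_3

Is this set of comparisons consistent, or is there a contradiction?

consistent

Every relation is compatible with t_2 < t_6 < t_12 < t_1 < t_8 < t_7 < t_9 < t_10 < t_3 < t_11; the set is consistent.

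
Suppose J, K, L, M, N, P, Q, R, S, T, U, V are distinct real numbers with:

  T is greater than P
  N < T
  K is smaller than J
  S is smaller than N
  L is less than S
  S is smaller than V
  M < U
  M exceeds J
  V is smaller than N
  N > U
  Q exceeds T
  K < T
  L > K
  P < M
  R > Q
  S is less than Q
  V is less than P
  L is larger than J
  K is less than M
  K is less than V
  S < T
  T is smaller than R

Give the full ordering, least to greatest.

Each adjacent pair is fixed by a given relation: K < J; J < L; L < S; S < V; V < P; P < M; M < U; U < N; N < T; T < Q; Q < R. Chaining them end to end gives the full order.

K < J < L < S < V < P < M < U < N < T < Q < R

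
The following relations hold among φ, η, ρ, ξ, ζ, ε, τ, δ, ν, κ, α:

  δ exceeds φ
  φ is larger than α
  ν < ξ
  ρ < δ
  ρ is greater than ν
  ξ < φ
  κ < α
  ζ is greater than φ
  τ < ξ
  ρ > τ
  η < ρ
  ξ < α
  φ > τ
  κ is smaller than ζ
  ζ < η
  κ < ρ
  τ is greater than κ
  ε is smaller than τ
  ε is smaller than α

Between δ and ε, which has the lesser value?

Following the relations from ε: ε < τ < ξ < α < φ < ζ < η < ρ < δ.
So ε < δ; ε is the smaller of the two.

ε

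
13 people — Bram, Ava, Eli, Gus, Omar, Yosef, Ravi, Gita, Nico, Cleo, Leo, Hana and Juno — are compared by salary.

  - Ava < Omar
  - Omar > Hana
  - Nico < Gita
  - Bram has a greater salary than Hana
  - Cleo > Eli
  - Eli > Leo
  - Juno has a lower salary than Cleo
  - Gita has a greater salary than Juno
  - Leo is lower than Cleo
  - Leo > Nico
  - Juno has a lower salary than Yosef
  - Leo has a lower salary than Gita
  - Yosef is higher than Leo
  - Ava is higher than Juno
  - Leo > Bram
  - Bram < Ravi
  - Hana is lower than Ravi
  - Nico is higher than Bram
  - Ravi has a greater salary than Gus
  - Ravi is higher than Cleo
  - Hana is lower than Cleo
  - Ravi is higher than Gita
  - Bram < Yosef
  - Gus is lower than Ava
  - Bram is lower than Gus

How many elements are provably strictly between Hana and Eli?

3

The relations place Hana below Eli. An element lies strictly between them when it is forced above Hana and also forced below Eli.
Above Hana: {Bram, Nico, Leo, Gus, Ava, Cleo, Yosef, Gita, Omar, Ravi}. Below Eli: {Bram, Nico, Leo}.
Intersection: {Bram, Nico, Leo} — 3.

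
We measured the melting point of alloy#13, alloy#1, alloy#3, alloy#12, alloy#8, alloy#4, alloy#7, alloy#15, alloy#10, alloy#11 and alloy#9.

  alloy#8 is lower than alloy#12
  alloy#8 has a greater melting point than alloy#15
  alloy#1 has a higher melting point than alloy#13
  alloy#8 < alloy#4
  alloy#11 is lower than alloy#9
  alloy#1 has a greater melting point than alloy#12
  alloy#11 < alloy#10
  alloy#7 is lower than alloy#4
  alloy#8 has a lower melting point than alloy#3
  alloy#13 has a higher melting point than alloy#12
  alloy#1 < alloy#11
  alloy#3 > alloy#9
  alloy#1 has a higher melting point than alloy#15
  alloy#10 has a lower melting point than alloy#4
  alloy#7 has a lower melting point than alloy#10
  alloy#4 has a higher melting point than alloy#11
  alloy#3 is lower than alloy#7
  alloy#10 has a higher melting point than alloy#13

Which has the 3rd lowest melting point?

alloy#12

The consecutive relations fix a unique order: alloy#15 < alloy#8 < alloy#12 < alloy#13 < alloy#1 < alloy#11 < alloy#9 < alloy#3 < alloy#7 < alloy#10 < alloy#4.
Counting 3 from the smallest end gives alloy#12.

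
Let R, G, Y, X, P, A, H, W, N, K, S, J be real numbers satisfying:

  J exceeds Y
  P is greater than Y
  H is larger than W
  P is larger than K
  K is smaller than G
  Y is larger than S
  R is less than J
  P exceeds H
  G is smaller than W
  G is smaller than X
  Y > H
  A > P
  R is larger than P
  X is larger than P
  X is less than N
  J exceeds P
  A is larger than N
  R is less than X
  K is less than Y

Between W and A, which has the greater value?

W < H and H < Y give W < Y.
With Y < P: W < H < Y < P.
With P < R: W < H < Y < P < R.
Then R < X extends the chain to X.
Then X < N extends the chain to N.
With N < A: W < H < Y < P < R < X < N < A.
So W < A; A is the larger of the two.

A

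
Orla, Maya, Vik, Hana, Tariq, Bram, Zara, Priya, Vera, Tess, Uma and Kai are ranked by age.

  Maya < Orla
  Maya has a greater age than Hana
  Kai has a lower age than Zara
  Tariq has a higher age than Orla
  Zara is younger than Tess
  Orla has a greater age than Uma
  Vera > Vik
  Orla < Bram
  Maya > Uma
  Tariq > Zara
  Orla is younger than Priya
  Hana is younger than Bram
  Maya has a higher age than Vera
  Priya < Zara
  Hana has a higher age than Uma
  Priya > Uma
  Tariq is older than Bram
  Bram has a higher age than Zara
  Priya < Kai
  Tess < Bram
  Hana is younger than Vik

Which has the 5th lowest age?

Maya

Chaining the given pairs: Uma < Hana < Vik < Vera < Maya < Orla < Priya < Kai < Zara < Tess < Bram < Tariq.
Counting 5 from the smallest end gives Maya.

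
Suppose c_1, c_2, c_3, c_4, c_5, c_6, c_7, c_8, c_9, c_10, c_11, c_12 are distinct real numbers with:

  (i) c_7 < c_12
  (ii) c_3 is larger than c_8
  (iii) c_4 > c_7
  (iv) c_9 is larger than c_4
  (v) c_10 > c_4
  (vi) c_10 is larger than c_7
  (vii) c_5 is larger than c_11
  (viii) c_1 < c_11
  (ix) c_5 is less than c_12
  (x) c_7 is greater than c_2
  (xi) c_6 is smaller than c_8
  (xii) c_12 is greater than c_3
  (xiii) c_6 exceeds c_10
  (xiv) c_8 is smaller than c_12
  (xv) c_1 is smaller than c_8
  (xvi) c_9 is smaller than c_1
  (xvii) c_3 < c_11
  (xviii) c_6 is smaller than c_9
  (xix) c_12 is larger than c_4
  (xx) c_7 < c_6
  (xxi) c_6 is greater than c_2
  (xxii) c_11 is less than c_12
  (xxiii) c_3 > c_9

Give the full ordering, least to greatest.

Each adjacent pair is fixed by a given relation: c_2 < c_7; c_7 < c_4; c_4 < c_10; c_10 < c_6; c_6 < c_9; c_9 < c_1; c_1 < c_8; c_8 < c_3; c_3 < c_11; c_11 < c_5; c_5 < c_12. Chaining them end to end gives the full order.

c_2 < c_7 < c_4 < c_10 < c_6 < c_9 < c_1 < c_8 < c_3 < c_11 < c_5 < c_12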